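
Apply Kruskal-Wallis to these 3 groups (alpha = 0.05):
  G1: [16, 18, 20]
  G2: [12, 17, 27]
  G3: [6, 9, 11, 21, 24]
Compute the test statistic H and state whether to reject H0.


Step 1: Combine all N = 11 observations and assign midranks.
sorted (value, group, rank): (6,G3,1), (9,G3,2), (11,G3,3), (12,G2,4), (16,G1,5), (17,G2,6), (18,G1,7), (20,G1,8), (21,G3,9), (24,G3,10), (27,G2,11)
Step 2: Sum ranks within each group.
R_1 = 20 (n_1 = 3)
R_2 = 21 (n_2 = 3)
R_3 = 25 (n_3 = 5)
Step 3: H = 12/(N(N+1)) * sum(R_i^2/n_i) - 3(N+1)
     = 12/(11*12) * (20^2/3 + 21^2/3 + 25^2/5) - 3*12
     = 0.090909 * 405.333 - 36
     = 0.848485.
Step 4: No ties, so H is used without correction.
Step 5: Under H0, H ~ chi^2(2); p-value = 0.654265.
Step 6: alpha = 0.05. fail to reject H0.

H = 0.8485, df = 2, p = 0.654265, fail to reject H0.


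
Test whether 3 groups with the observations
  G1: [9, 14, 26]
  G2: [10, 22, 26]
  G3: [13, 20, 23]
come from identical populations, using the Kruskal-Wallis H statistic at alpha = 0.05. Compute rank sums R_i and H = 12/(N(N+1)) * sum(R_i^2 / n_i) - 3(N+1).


Step 1: Combine all N = 9 observations and assign midranks.
sorted (value, group, rank): (9,G1,1), (10,G2,2), (13,G3,3), (14,G1,4), (20,G3,5), (22,G2,6), (23,G3,7), (26,G1,8.5), (26,G2,8.5)
Step 2: Sum ranks within each group.
R_1 = 13.5 (n_1 = 3)
R_2 = 16.5 (n_2 = 3)
R_3 = 15 (n_3 = 3)
Step 3: H = 12/(N(N+1)) * sum(R_i^2/n_i) - 3(N+1)
     = 12/(9*10) * (13.5^2/3 + 16.5^2/3 + 15^2/3) - 3*10
     = 0.133333 * 226.5 - 30
     = 0.200000.
Step 4: Ties present; correction factor C = 1 - 6/(9^3 - 9) = 0.991667. Corrected H = 0.200000 / 0.991667 = 0.201681.
Step 5: Under H0, H ~ chi^2(2); p-value = 0.904077.
Step 6: alpha = 0.05. fail to reject H0.

H = 0.2017, df = 2, p = 0.904077, fail to reject H0.


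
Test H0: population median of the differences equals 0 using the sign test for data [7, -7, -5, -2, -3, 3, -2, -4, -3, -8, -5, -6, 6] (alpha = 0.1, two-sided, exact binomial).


Step 1: Discard zero differences. Original n = 13; n_eff = number of nonzero differences = 13.
Nonzero differences (with sign): +7, -7, -5, -2, -3, +3, -2, -4, -3, -8, -5, -6, +6
Step 2: Count signs: positive = 3, negative = 10.
Step 3: Under H0: P(positive) = 0.5, so the number of positives S ~ Bin(13, 0.5).
Step 4: Two-sided exact p-value = sum of Bin(13,0.5) probabilities at or below the observed probability = 0.092285.
Step 5: alpha = 0.1. reject H0.

n_eff = 13, pos = 3, neg = 10, p = 0.092285, reject H0.


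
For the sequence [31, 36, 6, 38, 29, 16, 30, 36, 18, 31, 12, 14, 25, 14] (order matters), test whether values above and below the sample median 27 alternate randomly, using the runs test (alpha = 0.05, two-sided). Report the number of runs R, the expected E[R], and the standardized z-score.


Step 1: Compute median = 27; label A = above, B = below.
Labels in order: AABAABAABABBBB  (n_A = 7, n_B = 7)
Step 2: Count runs R = 8.
Step 3: Under H0 (random ordering), E[R] = 2*n_A*n_B/(n_A+n_B) + 1 = 2*7*7/14 + 1 = 8.0000.
        Var[R] = 2*n_A*n_B*(2*n_A*n_B - n_A - n_B) / ((n_A+n_B)^2 * (n_A+n_B-1)) = 8232/2548 = 3.2308.
        SD[R] = 1.7974.
Step 4: R = E[R], so z = 0 with no continuity correction.
Step 5: Two-sided p-value via normal approximation = 2*(1 - Phi(|z|)) = 1.000000.
Step 6: alpha = 0.05. fail to reject H0.

R = 8, z = 0.0000, p = 1.000000, fail to reject H0.


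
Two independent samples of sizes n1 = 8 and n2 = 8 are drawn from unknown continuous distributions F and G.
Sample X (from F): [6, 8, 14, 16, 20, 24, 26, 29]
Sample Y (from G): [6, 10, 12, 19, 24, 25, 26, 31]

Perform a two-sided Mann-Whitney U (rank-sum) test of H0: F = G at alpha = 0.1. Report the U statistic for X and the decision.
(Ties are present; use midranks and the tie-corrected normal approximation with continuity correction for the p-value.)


Step 1: Combine and sort all 16 observations; assign midranks.
sorted (value, group): (6,X), (6,Y), (8,X), (10,Y), (12,Y), (14,X), (16,X), (19,Y), (20,X), (24,X), (24,Y), (25,Y), (26,X), (26,Y), (29,X), (31,Y)
ranks: 6->1.5, 6->1.5, 8->3, 10->4, 12->5, 14->6, 16->7, 19->8, 20->9, 24->10.5, 24->10.5, 25->12, 26->13.5, 26->13.5, 29->15, 31->16
Step 2: Rank sum for X: R1 = 1.5 + 3 + 6 + 7 + 9 + 10.5 + 13.5 + 15 = 65.5.
Step 3: U_X = R1 - n1(n1+1)/2 = 65.5 - 8*9/2 = 65.5 - 36 = 29.5.
       U_Y = n1*n2 - U_X = 64 - 29.5 = 34.5.
Step 4: Ties are present, so use the tie-corrected normal approximation (with continuity correction) for the p-value.
Step 5: p-value = 0.833272; compare to alpha = 0.1. fail to reject H0.

U_X = 29.5, p = 0.833272, fail to reject H0 at alpha = 0.1.


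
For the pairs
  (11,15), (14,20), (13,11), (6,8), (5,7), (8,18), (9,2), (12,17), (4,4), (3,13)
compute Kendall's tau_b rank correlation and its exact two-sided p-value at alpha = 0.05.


Step 1: Enumerate the 45 unordered pairs (i,j) with i<j and classify each by sign(x_j-x_i) * sign(y_j-y_i).
  (1,2):dx=+3,dy=+5->C; (1,3):dx=+2,dy=-4->D; (1,4):dx=-5,dy=-7->C; (1,5):dx=-6,dy=-8->C
  (1,6):dx=-3,dy=+3->D; (1,7):dx=-2,dy=-13->C; (1,8):dx=+1,dy=+2->C; (1,9):dx=-7,dy=-11->C
  (1,10):dx=-8,dy=-2->C; (2,3):dx=-1,dy=-9->C; (2,4):dx=-8,dy=-12->C; (2,5):dx=-9,dy=-13->C
  (2,6):dx=-6,dy=-2->C; (2,7):dx=-5,dy=-18->C; (2,8):dx=-2,dy=-3->C; (2,9):dx=-10,dy=-16->C
  (2,10):dx=-11,dy=-7->C; (3,4):dx=-7,dy=-3->C; (3,5):dx=-8,dy=-4->C; (3,6):dx=-5,dy=+7->D
  (3,7):dx=-4,dy=-9->C; (3,8):dx=-1,dy=+6->D; (3,9):dx=-9,dy=-7->C; (3,10):dx=-10,dy=+2->D
  (4,5):dx=-1,dy=-1->C; (4,6):dx=+2,dy=+10->C; (4,7):dx=+3,dy=-6->D; (4,8):dx=+6,dy=+9->C
  (4,9):dx=-2,dy=-4->C; (4,10):dx=-3,dy=+5->D; (5,6):dx=+3,dy=+11->C; (5,7):dx=+4,dy=-5->D
  (5,8):dx=+7,dy=+10->C; (5,9):dx=-1,dy=-3->C; (5,10):dx=-2,dy=+6->D; (6,7):dx=+1,dy=-16->D
  (6,8):dx=+4,dy=-1->D; (6,9):dx=-4,dy=-14->C; (6,10):dx=-5,dy=-5->C; (7,8):dx=+3,dy=+15->C
  (7,9):dx=-5,dy=+2->D; (7,10):dx=-6,dy=+11->D; (8,9):dx=-8,dy=-13->C; (8,10):dx=-9,dy=-4->C
  (9,10):dx=-1,dy=+9->D
Step 2: C = 31, D = 14, total pairs = 45.
Step 3: tau = (C - D)/(n(n-1)/2) = (31 - 14)/45 = 0.377778.
Step 4: Exact two-sided p-value (enumerate n! = 3628800 permutations of y under H0): p = 0.155742.
Step 5: alpha = 0.05. fail to reject H0.

tau_b = 0.3778 (C=31, D=14), p = 0.155742, fail to reject H0.


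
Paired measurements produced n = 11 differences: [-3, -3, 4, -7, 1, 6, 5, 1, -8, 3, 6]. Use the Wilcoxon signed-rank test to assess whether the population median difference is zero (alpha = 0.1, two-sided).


Step 1: Drop any zero differences (none here) and take |d_i|.
|d| = [3, 3, 4, 7, 1, 6, 5, 1, 8, 3, 6]
Step 2: Midrank |d_i| (ties get averaged ranks).
ranks: |3|->4, |3|->4, |4|->6, |7|->10, |1|->1.5, |6|->8.5, |5|->7, |1|->1.5, |8|->11, |3|->4, |6|->8.5
Step 3: Attach original signs; sum ranks with positive sign and with negative sign.
W+ = 6 + 1.5 + 8.5 + 7 + 1.5 + 4 + 8.5 = 37
W- = 4 + 4 + 10 + 11 = 29
(Check: W+ + W- = 66 should equal n(n+1)/2 = 66.)
Step 4: Test statistic W = min(W+, W-) = 29.
Step 5: Ties in |d|, so use the tie-corrected normal approximation.
        E[W] = n(n+1)/4 = 11*12/4 = 33.
        Tie groups: |d|=1 (t=2), |d|=3 (t=3), |d|=6 (t=2); sum(t^3 - t) = 36.
        Var[W] = n(n+1)(2n+1)/24 - sum(t^3-t)/48 = 3036/24 - 36/48 = 125.75.
        z = (W - E[W]) / sqrt(Var[W]) = (29 - 33) / 11.2138 = -0.3567.
        Two-sided p = 2*Phi(z) = 0.721315.
Step 6: alpha = 0.1. fail to reject H0.

W+ = 37, W- = 29, W = min = 29, p = 0.721315, fail to reject H0.


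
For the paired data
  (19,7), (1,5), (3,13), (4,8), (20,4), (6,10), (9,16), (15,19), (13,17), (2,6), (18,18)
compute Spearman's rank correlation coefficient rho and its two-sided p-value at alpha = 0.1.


Step 1: Rank x and y separately (midranks; no ties here).
rank(x): 19->10, 1->1, 3->3, 4->4, 20->11, 6->5, 9->6, 15->8, 13->7, 2->2, 18->9
rank(y): 7->4, 5->2, 13->7, 8->5, 4->1, 10->6, 16->8, 19->11, 17->9, 6->3, 18->10
Step 2: d_i = R_x(i) - R_y(i); compute d_i^2.
  (10-4)^2=36, (1-2)^2=1, (3-7)^2=16, (4-5)^2=1, (11-1)^2=100, (5-6)^2=1, (6-8)^2=4, (8-11)^2=9, (7-9)^2=4, (2-3)^2=1, (9-10)^2=1
sum(d^2) = 174.
Step 3: rho = 1 - 6*174 / (11*(11^2 - 1)) = 1 - 1044/1320 = 0.209091.
Step 4: Under H0, t = rho * sqrt((n-2)/(1-rho^2)) = 0.6415 ~ t(9).
Step 5: Two-sided p-value from the t-distribution with 9 df = 0.537221.
Step 6: alpha = 0.1. fail to reject H0.

rho = 0.2091, p = 0.537221, fail to reject H0 at alpha = 0.1.


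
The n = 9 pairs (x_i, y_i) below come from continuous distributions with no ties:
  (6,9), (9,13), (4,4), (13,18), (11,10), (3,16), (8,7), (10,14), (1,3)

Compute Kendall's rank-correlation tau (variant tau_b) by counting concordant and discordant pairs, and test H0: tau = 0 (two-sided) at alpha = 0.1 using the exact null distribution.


Step 1: Enumerate the 36 unordered pairs (i,j) with i<j and classify each by sign(x_j-x_i) * sign(y_j-y_i).
  (1,2):dx=+3,dy=+4->C; (1,3):dx=-2,dy=-5->C; (1,4):dx=+7,dy=+9->C; (1,5):dx=+5,dy=+1->C
  (1,6):dx=-3,dy=+7->D; (1,7):dx=+2,dy=-2->D; (1,8):dx=+4,dy=+5->C; (1,9):dx=-5,dy=-6->C
  (2,3):dx=-5,dy=-9->C; (2,4):dx=+4,dy=+5->C; (2,5):dx=+2,dy=-3->D; (2,6):dx=-6,dy=+3->D
  (2,7):dx=-1,dy=-6->C; (2,8):dx=+1,dy=+1->C; (2,9):dx=-8,dy=-10->C; (3,4):dx=+9,dy=+14->C
  (3,5):dx=+7,dy=+6->C; (3,6):dx=-1,dy=+12->D; (3,7):dx=+4,dy=+3->C; (3,8):dx=+6,dy=+10->C
  (3,9):dx=-3,dy=-1->C; (4,5):dx=-2,dy=-8->C; (4,6):dx=-10,dy=-2->C; (4,7):dx=-5,dy=-11->C
  (4,8):dx=-3,dy=-4->C; (4,9):dx=-12,dy=-15->C; (5,6):dx=-8,dy=+6->D; (5,7):dx=-3,dy=-3->C
  (5,8):dx=-1,dy=+4->D; (5,9):dx=-10,dy=-7->C; (6,7):dx=+5,dy=-9->D; (6,8):dx=+7,dy=-2->D
  (6,9):dx=-2,dy=-13->C; (7,8):dx=+2,dy=+7->C; (7,9):dx=-7,dy=-4->C; (8,9):dx=-9,dy=-11->C
Step 2: C = 27, D = 9, total pairs = 36.
Step 3: tau = (C - D)/(n(n-1)/2) = (27 - 9)/36 = 0.500000.
Step 4: Exact two-sided p-value (enumerate n! = 362880 permutations of y under H0): p = 0.075176.
Step 5: alpha = 0.1. reject H0.

tau_b = 0.5000 (C=27, D=9), p = 0.075176, reject H0.


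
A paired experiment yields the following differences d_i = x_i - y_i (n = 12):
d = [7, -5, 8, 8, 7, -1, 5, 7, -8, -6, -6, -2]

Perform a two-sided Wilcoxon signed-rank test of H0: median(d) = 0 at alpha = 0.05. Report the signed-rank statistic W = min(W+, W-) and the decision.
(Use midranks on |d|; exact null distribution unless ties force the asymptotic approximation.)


Step 1: Drop any zero differences (none here) and take |d_i|.
|d| = [7, 5, 8, 8, 7, 1, 5, 7, 8, 6, 6, 2]
Step 2: Midrank |d_i| (ties get averaged ranks).
ranks: |7|->8, |5|->3.5, |8|->11, |8|->11, |7|->8, |1|->1, |5|->3.5, |7|->8, |8|->11, |6|->5.5, |6|->5.5, |2|->2
Step 3: Attach original signs; sum ranks with positive sign and with negative sign.
W+ = 8 + 11 + 11 + 8 + 3.5 + 8 = 49.5
W- = 3.5 + 1 + 11 + 5.5 + 5.5 + 2 = 28.5
(Check: W+ + W- = 78 should equal n(n+1)/2 = 78.)
Step 4: Test statistic W = min(W+, W-) = 28.5.
Step 5: Ties in |d|, so use the tie-corrected normal approximation.
        E[W] = n(n+1)/4 = 12*13/4 = 39.
        Tie groups: |d|=5 (t=2), |d|=6 (t=2), |d|=7 (t=3), |d|=8 (t=3); sum(t^3 - t) = 60.
        Var[W] = n(n+1)(2n+1)/24 - sum(t^3-t)/48 = 3900/24 - 60/48 = 161.25.
        z = (W - E[W]) / sqrt(Var[W]) = (28.5 - 39) / 12.6984 = -0.8269.
        Two-sided p = 2*Phi(z) = 0.408308.
Step 6: alpha = 0.05. fail to reject H0.

W+ = 49.5, W- = 28.5, W = min = 28.5, p = 0.408308, fail to reject H0.


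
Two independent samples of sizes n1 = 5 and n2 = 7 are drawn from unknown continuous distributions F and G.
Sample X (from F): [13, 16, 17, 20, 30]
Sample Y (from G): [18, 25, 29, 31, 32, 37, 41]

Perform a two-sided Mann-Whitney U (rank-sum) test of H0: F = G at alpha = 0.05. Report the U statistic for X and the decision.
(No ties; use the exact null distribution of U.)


Step 1: Combine and sort all 12 observations; assign midranks.
sorted (value, group): (13,X), (16,X), (17,X), (18,Y), (20,X), (25,Y), (29,Y), (30,X), (31,Y), (32,Y), (37,Y), (41,Y)
ranks: 13->1, 16->2, 17->3, 18->4, 20->5, 25->6, 29->7, 30->8, 31->9, 32->10, 37->11, 41->12
Step 2: Rank sum for X: R1 = 1 + 2 + 3 + 5 + 8 = 19.
Step 3: U_X = R1 - n1(n1+1)/2 = 19 - 5*6/2 = 19 - 15 = 4.
       U_Y = n1*n2 - U_X = 35 - 4 = 31.
Step 4: No ties, so the exact null distribution of U (based on enumerating the C(12,5) = 792 equally likely rank assignments) gives the two-sided p-value.
Step 5: p-value = 0.030303; compare to alpha = 0.05. reject H0.

U_X = 4, p = 0.030303, reject H0 at alpha = 0.05.


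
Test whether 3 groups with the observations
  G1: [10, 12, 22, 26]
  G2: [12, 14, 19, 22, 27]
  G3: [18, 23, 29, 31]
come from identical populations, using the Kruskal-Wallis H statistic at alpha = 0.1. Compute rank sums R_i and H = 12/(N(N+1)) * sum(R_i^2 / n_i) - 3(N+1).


Step 1: Combine all N = 13 observations and assign midranks.
sorted (value, group, rank): (10,G1,1), (12,G1,2.5), (12,G2,2.5), (14,G2,4), (18,G3,5), (19,G2,6), (22,G1,7.5), (22,G2,7.5), (23,G3,9), (26,G1,10), (27,G2,11), (29,G3,12), (31,G3,13)
Step 2: Sum ranks within each group.
R_1 = 21 (n_1 = 4)
R_2 = 31 (n_2 = 5)
R_3 = 39 (n_3 = 4)
Step 3: H = 12/(N(N+1)) * sum(R_i^2/n_i) - 3(N+1)
     = 12/(13*14) * (21^2/4 + 31^2/5 + 39^2/4) - 3*14
     = 0.065934 * 682.7 - 42
     = 3.013187.
Step 4: Ties present; correction factor C = 1 - 12/(13^3 - 13) = 0.994505. Corrected H = 3.013187 / 0.994505 = 3.029834.
Step 5: Under H0, H ~ chi^2(2); p-value = 0.219826.
Step 6: alpha = 0.1. fail to reject H0.

H = 3.0298, df = 2, p = 0.219826, fail to reject H0.


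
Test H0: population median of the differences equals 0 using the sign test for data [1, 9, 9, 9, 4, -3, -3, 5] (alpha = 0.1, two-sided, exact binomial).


Step 1: Discard zero differences. Original n = 8; n_eff = number of nonzero differences = 8.
Nonzero differences (with sign): +1, +9, +9, +9, +4, -3, -3, +5
Step 2: Count signs: positive = 6, negative = 2.
Step 3: Under H0: P(positive) = 0.5, so the number of positives S ~ Bin(8, 0.5).
Step 4: Two-sided exact p-value = sum of Bin(8,0.5) probabilities at or below the observed probability = 0.289062.
Step 5: alpha = 0.1. fail to reject H0.

n_eff = 8, pos = 6, neg = 2, p = 0.289062, fail to reject H0.


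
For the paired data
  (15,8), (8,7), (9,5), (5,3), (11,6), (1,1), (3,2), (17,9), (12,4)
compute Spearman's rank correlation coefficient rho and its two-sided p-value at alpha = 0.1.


Step 1: Rank x and y separately (midranks; no ties here).
rank(x): 15->8, 8->4, 9->5, 5->3, 11->6, 1->1, 3->2, 17->9, 12->7
rank(y): 8->8, 7->7, 5->5, 3->3, 6->6, 1->1, 2->2, 9->9, 4->4
Step 2: d_i = R_x(i) - R_y(i); compute d_i^2.
  (8-8)^2=0, (4-7)^2=9, (5-5)^2=0, (3-3)^2=0, (6-6)^2=0, (1-1)^2=0, (2-2)^2=0, (9-9)^2=0, (7-4)^2=9
sum(d^2) = 18.
Step 3: rho = 1 - 6*18 / (9*(9^2 - 1)) = 1 - 108/720 = 0.850000.
Step 4: Under H0, t = rho * sqrt((n-2)/(1-rho^2)) = 4.2691 ~ t(7).
Step 5: Two-sided p-value from the t-distribution with 7 df = 0.003705.
Step 6: alpha = 0.1. reject H0.

rho = 0.8500, p = 0.003705, reject H0 at alpha = 0.1.


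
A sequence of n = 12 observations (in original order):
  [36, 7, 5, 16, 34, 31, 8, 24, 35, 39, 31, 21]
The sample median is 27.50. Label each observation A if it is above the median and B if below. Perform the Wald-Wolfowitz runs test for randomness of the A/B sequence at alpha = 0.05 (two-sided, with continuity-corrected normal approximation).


Step 1: Compute median = 27.50; label A = above, B = below.
Labels in order: ABBBAABBAAAB  (n_A = 6, n_B = 6)
Step 2: Count runs R = 6.
Step 3: Under H0 (random ordering), E[R] = 2*n_A*n_B/(n_A+n_B) + 1 = 2*6*6/12 + 1 = 7.0000.
        Var[R] = 2*n_A*n_B*(2*n_A*n_B - n_A - n_B) / ((n_A+n_B)^2 * (n_A+n_B-1)) = 4320/1584 = 2.7273.
        SD[R] = 1.6514.
Step 4: Continuity-corrected z = (R + 0.5 - E[R]) / SD[R] = (6 + 0.5 - 7.0000) / 1.6514 = -0.3028.
Step 5: Two-sided p-value via normal approximation = 2*(1 - Phi(|z|)) = 0.762069.
Step 6: alpha = 0.05. fail to reject H0.

R = 6, z = -0.3028, p = 0.762069, fail to reject H0.


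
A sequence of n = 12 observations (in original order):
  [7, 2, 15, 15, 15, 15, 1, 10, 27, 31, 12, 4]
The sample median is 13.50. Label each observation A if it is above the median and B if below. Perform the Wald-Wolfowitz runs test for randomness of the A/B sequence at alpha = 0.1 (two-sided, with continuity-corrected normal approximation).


Step 1: Compute median = 13.50; label A = above, B = below.
Labels in order: BBAAAABBAABB  (n_A = 6, n_B = 6)
Step 2: Count runs R = 5.
Step 3: Under H0 (random ordering), E[R] = 2*n_A*n_B/(n_A+n_B) + 1 = 2*6*6/12 + 1 = 7.0000.
        Var[R] = 2*n_A*n_B*(2*n_A*n_B - n_A - n_B) / ((n_A+n_B)^2 * (n_A+n_B-1)) = 4320/1584 = 2.7273.
        SD[R] = 1.6514.
Step 4: Continuity-corrected z = (R + 0.5 - E[R]) / SD[R] = (5 + 0.5 - 7.0000) / 1.6514 = -0.9083.
Step 5: Two-sided p-value via normal approximation = 2*(1 - Phi(|z|)) = 0.363722.
Step 6: alpha = 0.1. fail to reject H0.

R = 5, z = -0.9083, p = 0.363722, fail to reject H0.


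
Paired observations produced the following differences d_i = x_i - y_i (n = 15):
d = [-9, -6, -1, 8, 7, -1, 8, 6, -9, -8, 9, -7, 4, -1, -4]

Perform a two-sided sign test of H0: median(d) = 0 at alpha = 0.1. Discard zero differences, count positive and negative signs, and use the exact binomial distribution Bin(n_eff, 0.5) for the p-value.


Step 1: Discard zero differences. Original n = 15; n_eff = number of nonzero differences = 15.
Nonzero differences (with sign): -9, -6, -1, +8, +7, -1, +8, +6, -9, -8, +9, -7, +4, -1, -4
Step 2: Count signs: positive = 6, negative = 9.
Step 3: Under H0: P(positive) = 0.5, so the number of positives S ~ Bin(15, 0.5).
Step 4: Two-sided exact p-value = sum of Bin(15,0.5) probabilities at or below the observed probability = 0.607239.
Step 5: alpha = 0.1. fail to reject H0.

n_eff = 15, pos = 6, neg = 9, p = 0.607239, fail to reject H0.


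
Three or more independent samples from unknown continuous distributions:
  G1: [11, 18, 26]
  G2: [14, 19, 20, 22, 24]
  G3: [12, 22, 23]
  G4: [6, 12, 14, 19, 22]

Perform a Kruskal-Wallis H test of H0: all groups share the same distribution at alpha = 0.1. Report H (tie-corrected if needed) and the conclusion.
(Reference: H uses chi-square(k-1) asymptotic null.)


Step 1: Combine all N = 16 observations and assign midranks.
sorted (value, group, rank): (6,G4,1), (11,G1,2), (12,G3,3.5), (12,G4,3.5), (14,G2,5.5), (14,G4,5.5), (18,G1,7), (19,G2,8.5), (19,G4,8.5), (20,G2,10), (22,G2,12), (22,G3,12), (22,G4,12), (23,G3,14), (24,G2,15), (26,G1,16)
Step 2: Sum ranks within each group.
R_1 = 25 (n_1 = 3)
R_2 = 51 (n_2 = 5)
R_3 = 29.5 (n_3 = 3)
R_4 = 30.5 (n_4 = 5)
Step 3: H = 12/(N(N+1)) * sum(R_i^2/n_i) - 3(N+1)
     = 12/(16*17) * (25^2/3 + 51^2/5 + 29.5^2/3 + 30.5^2/5) - 3*17
     = 0.044118 * 1204.67 - 51
     = 2.147059.
Step 4: Ties present; correction factor C = 1 - 42/(16^3 - 16) = 0.989706. Corrected H = 2.147059 / 0.989706 = 2.169391.
Step 5: Under H0, H ~ chi^2(3); p-value = 0.538003.
Step 6: alpha = 0.1. fail to reject H0.

H = 2.1694, df = 3, p = 0.538003, fail to reject H0.


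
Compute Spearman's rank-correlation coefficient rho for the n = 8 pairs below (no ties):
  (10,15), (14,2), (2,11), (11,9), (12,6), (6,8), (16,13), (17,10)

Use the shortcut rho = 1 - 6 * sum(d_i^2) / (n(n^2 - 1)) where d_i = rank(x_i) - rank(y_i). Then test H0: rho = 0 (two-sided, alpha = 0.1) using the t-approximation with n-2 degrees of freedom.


Step 1: Rank x and y separately (midranks; no ties here).
rank(x): 10->3, 14->6, 2->1, 11->4, 12->5, 6->2, 16->7, 17->8
rank(y): 15->8, 2->1, 11->6, 9->4, 6->2, 8->3, 13->7, 10->5
Step 2: d_i = R_x(i) - R_y(i); compute d_i^2.
  (3-8)^2=25, (6-1)^2=25, (1-6)^2=25, (4-4)^2=0, (5-2)^2=9, (2-3)^2=1, (7-7)^2=0, (8-5)^2=9
sum(d^2) = 94.
Step 3: rho = 1 - 6*94 / (8*(8^2 - 1)) = 1 - 564/504 = -0.119048.
Step 4: Under H0, t = rho * sqrt((n-2)/(1-rho^2)) = -0.2937 ~ t(6).
Step 5: Two-sided p-value from the t-distribution with 6 df = 0.778886.
Step 6: alpha = 0.1. fail to reject H0.

rho = -0.1190, p = 0.778886, fail to reject H0 at alpha = 0.1.


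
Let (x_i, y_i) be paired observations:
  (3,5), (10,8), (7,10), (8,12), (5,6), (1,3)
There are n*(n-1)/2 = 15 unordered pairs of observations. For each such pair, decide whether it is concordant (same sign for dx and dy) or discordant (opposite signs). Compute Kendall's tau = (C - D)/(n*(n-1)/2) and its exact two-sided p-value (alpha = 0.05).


Step 1: Enumerate the 15 unordered pairs (i,j) with i<j and classify each by sign(x_j-x_i) * sign(y_j-y_i).
  (1,2):dx=+7,dy=+3->C; (1,3):dx=+4,dy=+5->C; (1,4):dx=+5,dy=+7->C; (1,5):dx=+2,dy=+1->C
  (1,6):dx=-2,dy=-2->C; (2,3):dx=-3,dy=+2->D; (2,4):dx=-2,dy=+4->D; (2,5):dx=-5,dy=-2->C
  (2,6):dx=-9,dy=-5->C; (3,4):dx=+1,dy=+2->C; (3,5):dx=-2,dy=-4->C; (3,6):dx=-6,dy=-7->C
  (4,5):dx=-3,dy=-6->C; (4,6):dx=-7,dy=-9->C; (5,6):dx=-4,dy=-3->C
Step 2: C = 13, D = 2, total pairs = 15.
Step 3: tau = (C - D)/(n(n-1)/2) = (13 - 2)/15 = 0.733333.
Step 4: Exact two-sided p-value (enumerate n! = 720 permutations of y under H0): p = 0.055556.
Step 5: alpha = 0.05. fail to reject H0.

tau_b = 0.7333 (C=13, D=2), p = 0.055556, fail to reject H0.


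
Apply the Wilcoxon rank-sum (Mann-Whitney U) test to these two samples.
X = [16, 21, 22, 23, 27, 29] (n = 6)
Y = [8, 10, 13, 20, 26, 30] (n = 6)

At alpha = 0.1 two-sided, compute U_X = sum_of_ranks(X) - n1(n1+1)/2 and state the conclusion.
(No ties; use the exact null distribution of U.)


Step 1: Combine and sort all 12 observations; assign midranks.
sorted (value, group): (8,Y), (10,Y), (13,Y), (16,X), (20,Y), (21,X), (22,X), (23,X), (26,Y), (27,X), (29,X), (30,Y)
ranks: 8->1, 10->2, 13->3, 16->4, 20->5, 21->6, 22->7, 23->8, 26->9, 27->10, 29->11, 30->12
Step 2: Rank sum for X: R1 = 4 + 6 + 7 + 8 + 10 + 11 = 46.
Step 3: U_X = R1 - n1(n1+1)/2 = 46 - 6*7/2 = 46 - 21 = 25.
       U_Y = n1*n2 - U_X = 36 - 25 = 11.
Step 4: No ties, so the exact null distribution of U (based on enumerating the C(12,6) = 924 equally likely rank assignments) gives the two-sided p-value.
Step 5: p-value = 0.309524; compare to alpha = 0.1. fail to reject H0.

U_X = 25, p = 0.309524, fail to reject H0 at alpha = 0.1.


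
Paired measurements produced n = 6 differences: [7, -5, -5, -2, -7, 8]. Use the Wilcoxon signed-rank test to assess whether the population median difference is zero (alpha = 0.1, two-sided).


Step 1: Drop any zero differences (none here) and take |d_i|.
|d| = [7, 5, 5, 2, 7, 8]
Step 2: Midrank |d_i| (ties get averaged ranks).
ranks: |7|->4.5, |5|->2.5, |5|->2.5, |2|->1, |7|->4.5, |8|->6
Step 3: Attach original signs; sum ranks with positive sign and with negative sign.
W+ = 4.5 + 6 = 10.5
W- = 2.5 + 2.5 + 1 + 4.5 = 10.5
(Check: W+ + W- = 21 should equal n(n+1)/2 = 21.)
Step 4: Test statistic W = min(W+, W-) = 10.5.
Step 5: Ties in |d|, so use the tie-corrected normal approximation.
        E[W] = n(n+1)/4 = 6*7/4 = 10.5.
        Tie groups: |d|=5 (t=2), |d|=7 (t=2); sum(t^3 - t) = 12.
        Var[W] = n(n+1)(2n+1)/24 - sum(t^3-t)/48 = 546/24 - 12/48 = 22.5.
        z = (W - E[W]) / sqrt(Var[W]) = (10.5 - 10.5) / 4.7434 = 0.0000.
        Two-sided p = 2*Phi(z) = 1.000000.
Step 6: alpha = 0.1. fail to reject H0.

W+ = 10.5, W- = 10.5, W = min = 10.5, p = 1.000000, fail to reject H0.


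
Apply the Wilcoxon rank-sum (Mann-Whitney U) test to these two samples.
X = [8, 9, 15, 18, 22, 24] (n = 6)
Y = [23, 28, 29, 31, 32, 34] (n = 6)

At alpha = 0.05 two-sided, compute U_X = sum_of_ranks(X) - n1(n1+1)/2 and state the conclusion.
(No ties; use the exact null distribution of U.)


Step 1: Combine and sort all 12 observations; assign midranks.
sorted (value, group): (8,X), (9,X), (15,X), (18,X), (22,X), (23,Y), (24,X), (28,Y), (29,Y), (31,Y), (32,Y), (34,Y)
ranks: 8->1, 9->2, 15->3, 18->4, 22->5, 23->6, 24->7, 28->8, 29->9, 31->10, 32->11, 34->12
Step 2: Rank sum for X: R1 = 1 + 2 + 3 + 4 + 5 + 7 = 22.
Step 3: U_X = R1 - n1(n1+1)/2 = 22 - 6*7/2 = 22 - 21 = 1.
       U_Y = n1*n2 - U_X = 36 - 1 = 35.
Step 4: No ties, so the exact null distribution of U (based on enumerating the C(12,6) = 924 equally likely rank assignments) gives the two-sided p-value.
Step 5: p-value = 0.004329; compare to alpha = 0.05. reject H0.

U_X = 1, p = 0.004329, reject H0 at alpha = 0.05.


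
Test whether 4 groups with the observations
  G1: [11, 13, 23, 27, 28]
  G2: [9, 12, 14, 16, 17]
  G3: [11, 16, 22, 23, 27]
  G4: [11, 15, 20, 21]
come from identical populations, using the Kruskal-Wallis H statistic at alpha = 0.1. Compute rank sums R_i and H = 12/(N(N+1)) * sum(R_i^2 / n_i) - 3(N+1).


Step 1: Combine all N = 19 observations and assign midranks.
sorted (value, group, rank): (9,G2,1), (11,G1,3), (11,G3,3), (11,G4,3), (12,G2,5), (13,G1,6), (14,G2,7), (15,G4,8), (16,G2,9.5), (16,G3,9.5), (17,G2,11), (20,G4,12), (21,G4,13), (22,G3,14), (23,G1,15.5), (23,G3,15.5), (27,G1,17.5), (27,G3,17.5), (28,G1,19)
Step 2: Sum ranks within each group.
R_1 = 61 (n_1 = 5)
R_2 = 33.5 (n_2 = 5)
R_3 = 59.5 (n_3 = 5)
R_4 = 36 (n_4 = 4)
Step 3: H = 12/(N(N+1)) * sum(R_i^2/n_i) - 3(N+1)
     = 12/(19*20) * (61^2/5 + 33.5^2/5 + 59.5^2/5 + 36^2/4) - 3*20
     = 0.031579 * 2000.7 - 60
     = 3.180000.
Step 4: Ties present; correction factor C = 1 - 42/(19^3 - 19) = 0.993860. Corrected H = 3.180000 / 0.993860 = 3.199647.
Step 5: Under H0, H ~ chi^2(3); p-value = 0.361856.
Step 6: alpha = 0.1. fail to reject H0.

H = 3.1996, df = 3, p = 0.361856, fail to reject H0.


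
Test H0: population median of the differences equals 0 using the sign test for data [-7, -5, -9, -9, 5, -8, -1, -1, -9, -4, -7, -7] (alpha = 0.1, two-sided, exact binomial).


Step 1: Discard zero differences. Original n = 12; n_eff = number of nonzero differences = 12.
Nonzero differences (with sign): -7, -5, -9, -9, +5, -8, -1, -1, -9, -4, -7, -7
Step 2: Count signs: positive = 1, negative = 11.
Step 3: Under H0: P(positive) = 0.5, so the number of positives S ~ Bin(12, 0.5).
Step 4: Two-sided exact p-value = sum of Bin(12,0.5) probabilities at or below the observed probability = 0.006348.
Step 5: alpha = 0.1. reject H0.

n_eff = 12, pos = 1, neg = 11, p = 0.006348, reject H0.


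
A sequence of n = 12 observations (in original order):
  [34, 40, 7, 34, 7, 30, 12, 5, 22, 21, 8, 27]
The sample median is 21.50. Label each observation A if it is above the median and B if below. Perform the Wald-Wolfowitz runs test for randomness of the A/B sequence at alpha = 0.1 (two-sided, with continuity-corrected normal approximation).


Step 1: Compute median = 21.50; label A = above, B = below.
Labels in order: AABABABBABBA  (n_A = 6, n_B = 6)
Step 2: Count runs R = 9.
Step 3: Under H0 (random ordering), E[R] = 2*n_A*n_B/(n_A+n_B) + 1 = 2*6*6/12 + 1 = 7.0000.
        Var[R] = 2*n_A*n_B*(2*n_A*n_B - n_A - n_B) / ((n_A+n_B)^2 * (n_A+n_B-1)) = 4320/1584 = 2.7273.
        SD[R] = 1.6514.
Step 4: Continuity-corrected z = (R - 0.5 - E[R]) / SD[R] = (9 - 0.5 - 7.0000) / 1.6514 = 0.9083.
Step 5: Two-sided p-value via normal approximation = 2*(1 - Phi(|z|)) = 0.363722.
Step 6: alpha = 0.1. fail to reject H0.

R = 9, z = 0.9083, p = 0.363722, fail to reject H0.


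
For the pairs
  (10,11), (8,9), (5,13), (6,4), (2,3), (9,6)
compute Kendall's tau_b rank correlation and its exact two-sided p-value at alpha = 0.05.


Step 1: Enumerate the 15 unordered pairs (i,j) with i<j and classify each by sign(x_j-x_i) * sign(y_j-y_i).
  (1,2):dx=-2,dy=-2->C; (1,3):dx=-5,dy=+2->D; (1,4):dx=-4,dy=-7->C; (1,5):dx=-8,dy=-8->C
  (1,6):dx=-1,dy=-5->C; (2,3):dx=-3,dy=+4->D; (2,4):dx=-2,dy=-5->C; (2,5):dx=-6,dy=-6->C
  (2,6):dx=+1,dy=-3->D; (3,4):dx=+1,dy=-9->D; (3,5):dx=-3,dy=-10->C; (3,6):dx=+4,dy=-7->D
  (4,5):dx=-4,dy=-1->C; (4,6):dx=+3,dy=+2->C; (5,6):dx=+7,dy=+3->C
Step 2: C = 10, D = 5, total pairs = 15.
Step 3: tau = (C - D)/(n(n-1)/2) = (10 - 5)/15 = 0.333333.
Step 4: Exact two-sided p-value (enumerate n! = 720 permutations of y under H0): p = 0.469444.
Step 5: alpha = 0.05. fail to reject H0.

tau_b = 0.3333 (C=10, D=5), p = 0.469444, fail to reject H0.


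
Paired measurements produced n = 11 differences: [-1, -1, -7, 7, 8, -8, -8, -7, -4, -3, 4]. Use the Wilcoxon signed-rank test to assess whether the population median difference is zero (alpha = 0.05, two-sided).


Step 1: Drop any zero differences (none here) and take |d_i|.
|d| = [1, 1, 7, 7, 8, 8, 8, 7, 4, 3, 4]
Step 2: Midrank |d_i| (ties get averaged ranks).
ranks: |1|->1.5, |1|->1.5, |7|->7, |7|->7, |8|->10, |8|->10, |8|->10, |7|->7, |4|->4.5, |3|->3, |4|->4.5
Step 3: Attach original signs; sum ranks with positive sign and with negative sign.
W+ = 7 + 10 + 4.5 = 21.5
W- = 1.5 + 1.5 + 7 + 10 + 10 + 7 + 4.5 + 3 = 44.5
(Check: W+ + W- = 66 should equal n(n+1)/2 = 66.)
Step 4: Test statistic W = min(W+, W-) = 21.5.
Step 5: Ties in |d|, so use the tie-corrected normal approximation.
        E[W] = n(n+1)/4 = 11*12/4 = 33.
        Tie groups: |d|=1 (t=2), |d|=4 (t=2), |d|=7 (t=3), |d|=8 (t=3); sum(t^3 - t) = 60.
        Var[W] = n(n+1)(2n+1)/24 - sum(t^3-t)/48 = 3036/24 - 60/48 = 125.25.
        z = (W - E[W]) / sqrt(Var[W]) = (21.5 - 33) / 11.1915 = -1.0276.
        Two-sided p = 2*Phi(z) = 0.304155.
Step 6: alpha = 0.05. fail to reject H0.

W+ = 21.5, W- = 44.5, W = min = 21.5, p = 0.304155, fail to reject H0.


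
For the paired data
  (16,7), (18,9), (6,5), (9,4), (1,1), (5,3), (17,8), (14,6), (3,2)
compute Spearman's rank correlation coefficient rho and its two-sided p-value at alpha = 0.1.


Step 1: Rank x and y separately (midranks; no ties here).
rank(x): 16->7, 18->9, 6->4, 9->5, 1->1, 5->3, 17->8, 14->6, 3->2
rank(y): 7->7, 9->9, 5->5, 4->4, 1->1, 3->3, 8->8, 6->6, 2->2
Step 2: d_i = R_x(i) - R_y(i); compute d_i^2.
  (7-7)^2=0, (9-9)^2=0, (4-5)^2=1, (5-4)^2=1, (1-1)^2=0, (3-3)^2=0, (8-8)^2=0, (6-6)^2=0, (2-2)^2=0
sum(d^2) = 2.
Step 3: rho = 1 - 6*2 / (9*(9^2 - 1)) = 1 - 12/720 = 0.983333.
Step 4: Under H0, t = rho * sqrt((n-2)/(1-rho^2)) = 14.3096 ~ t(7).
Step 5: Two-sided p-value from the t-distribution with 7 df = 0.000002.
Step 6: alpha = 0.1. reject H0.

rho = 0.9833, p = 0.000002, reject H0 at alpha = 0.1.


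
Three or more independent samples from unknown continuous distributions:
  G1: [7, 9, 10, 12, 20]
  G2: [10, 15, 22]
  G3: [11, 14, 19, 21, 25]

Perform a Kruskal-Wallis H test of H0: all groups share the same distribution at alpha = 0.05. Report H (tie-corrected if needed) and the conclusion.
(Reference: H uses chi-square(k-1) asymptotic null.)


Step 1: Combine all N = 13 observations and assign midranks.
sorted (value, group, rank): (7,G1,1), (9,G1,2), (10,G1,3.5), (10,G2,3.5), (11,G3,5), (12,G1,6), (14,G3,7), (15,G2,8), (19,G3,9), (20,G1,10), (21,G3,11), (22,G2,12), (25,G3,13)
Step 2: Sum ranks within each group.
R_1 = 22.5 (n_1 = 5)
R_2 = 23.5 (n_2 = 3)
R_3 = 45 (n_3 = 5)
Step 3: H = 12/(N(N+1)) * sum(R_i^2/n_i) - 3(N+1)
     = 12/(13*14) * (22.5^2/5 + 23.5^2/3 + 45^2/5) - 3*14
     = 0.065934 * 690.333 - 42
     = 3.516484.
Step 4: Ties present; correction factor C = 1 - 6/(13^3 - 13) = 0.997253. Corrected H = 3.516484 / 0.997253 = 3.526171.
Step 5: Under H0, H ~ chi^2(2); p-value = 0.171515.
Step 6: alpha = 0.05. fail to reject H0.

H = 3.5262, df = 2, p = 0.171515, fail to reject H0.


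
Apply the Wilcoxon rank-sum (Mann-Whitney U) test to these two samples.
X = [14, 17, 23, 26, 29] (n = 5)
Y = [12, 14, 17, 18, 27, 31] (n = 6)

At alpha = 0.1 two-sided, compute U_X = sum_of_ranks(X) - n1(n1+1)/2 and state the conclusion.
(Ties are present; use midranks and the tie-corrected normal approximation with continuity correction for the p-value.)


Step 1: Combine and sort all 11 observations; assign midranks.
sorted (value, group): (12,Y), (14,X), (14,Y), (17,X), (17,Y), (18,Y), (23,X), (26,X), (27,Y), (29,X), (31,Y)
ranks: 12->1, 14->2.5, 14->2.5, 17->4.5, 17->4.5, 18->6, 23->7, 26->8, 27->9, 29->10, 31->11
Step 2: Rank sum for X: R1 = 2.5 + 4.5 + 7 + 8 + 10 = 32.
Step 3: U_X = R1 - n1(n1+1)/2 = 32 - 5*6/2 = 32 - 15 = 17.
       U_Y = n1*n2 - U_X = 30 - 17 = 13.
Step 4: Ties are present, so use the tie-corrected normal approximation (with continuity correction) for the p-value.
Step 5: p-value = 0.783228; compare to alpha = 0.1. fail to reject H0.

U_X = 17, p = 0.783228, fail to reject H0 at alpha = 0.1.


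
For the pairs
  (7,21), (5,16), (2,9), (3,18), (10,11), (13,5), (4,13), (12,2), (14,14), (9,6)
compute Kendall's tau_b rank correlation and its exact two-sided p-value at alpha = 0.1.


Step 1: Enumerate the 45 unordered pairs (i,j) with i<j and classify each by sign(x_j-x_i) * sign(y_j-y_i).
  (1,2):dx=-2,dy=-5->C; (1,3):dx=-5,dy=-12->C; (1,4):dx=-4,dy=-3->C; (1,5):dx=+3,dy=-10->D
  (1,6):dx=+6,dy=-16->D; (1,7):dx=-3,dy=-8->C; (1,8):dx=+5,dy=-19->D; (1,9):dx=+7,dy=-7->D
  (1,10):dx=+2,dy=-15->D; (2,3):dx=-3,dy=-7->C; (2,4):dx=-2,dy=+2->D; (2,5):dx=+5,dy=-5->D
  (2,6):dx=+8,dy=-11->D; (2,7):dx=-1,dy=-3->C; (2,8):dx=+7,dy=-14->D; (2,9):dx=+9,dy=-2->D
  (2,10):dx=+4,dy=-10->D; (3,4):dx=+1,dy=+9->C; (3,5):dx=+8,dy=+2->C; (3,6):dx=+11,dy=-4->D
  (3,7):dx=+2,dy=+4->C; (3,8):dx=+10,dy=-7->D; (3,9):dx=+12,dy=+5->C; (3,10):dx=+7,dy=-3->D
  (4,5):dx=+7,dy=-7->D; (4,6):dx=+10,dy=-13->D; (4,7):dx=+1,dy=-5->D; (4,8):dx=+9,dy=-16->D
  (4,9):dx=+11,dy=-4->D; (4,10):dx=+6,dy=-12->D; (5,6):dx=+3,dy=-6->D; (5,7):dx=-6,dy=+2->D
  (5,8):dx=+2,dy=-9->D; (5,9):dx=+4,dy=+3->C; (5,10):dx=-1,dy=-5->C; (6,7):dx=-9,dy=+8->D
  (6,8):dx=-1,dy=-3->C; (6,9):dx=+1,dy=+9->C; (6,10):dx=-4,dy=+1->D; (7,8):dx=+8,dy=-11->D
  (7,9):dx=+10,dy=+1->C; (7,10):dx=+5,dy=-7->D; (8,9):dx=+2,dy=+12->C; (8,10):dx=-3,dy=+4->D
  (9,10):dx=-5,dy=-8->C
Step 2: C = 17, D = 28, total pairs = 45.
Step 3: tau = (C - D)/(n(n-1)/2) = (17 - 28)/45 = -0.244444.
Step 4: Exact two-sided p-value (enumerate n! = 3628800 permutations of y under H0): p = 0.380720.
Step 5: alpha = 0.1. fail to reject H0.

tau_b = -0.2444 (C=17, D=28), p = 0.380720, fail to reject H0.


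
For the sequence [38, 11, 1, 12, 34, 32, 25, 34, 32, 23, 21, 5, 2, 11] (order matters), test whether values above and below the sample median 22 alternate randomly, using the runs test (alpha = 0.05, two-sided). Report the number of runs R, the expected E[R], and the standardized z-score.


Step 1: Compute median = 22; label A = above, B = below.
Labels in order: ABBBAAAAAABBBB  (n_A = 7, n_B = 7)
Step 2: Count runs R = 4.
Step 3: Under H0 (random ordering), E[R] = 2*n_A*n_B/(n_A+n_B) + 1 = 2*7*7/14 + 1 = 8.0000.
        Var[R] = 2*n_A*n_B*(2*n_A*n_B - n_A - n_B) / ((n_A+n_B)^2 * (n_A+n_B-1)) = 8232/2548 = 3.2308.
        SD[R] = 1.7974.
Step 4: Continuity-corrected z = (R + 0.5 - E[R]) / SD[R] = (4 + 0.5 - 8.0000) / 1.7974 = -1.9472.
Step 5: Two-sided p-value via normal approximation = 2*(1 - Phi(|z|)) = 0.051508.
Step 6: alpha = 0.05. fail to reject H0.

R = 4, z = -1.9472, p = 0.051508, fail to reject H0.


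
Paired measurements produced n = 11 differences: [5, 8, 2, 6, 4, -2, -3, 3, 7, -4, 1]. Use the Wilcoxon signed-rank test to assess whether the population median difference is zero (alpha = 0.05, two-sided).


Step 1: Drop any zero differences (none here) and take |d_i|.
|d| = [5, 8, 2, 6, 4, 2, 3, 3, 7, 4, 1]
Step 2: Midrank |d_i| (ties get averaged ranks).
ranks: |5|->8, |8|->11, |2|->2.5, |6|->9, |4|->6.5, |2|->2.5, |3|->4.5, |3|->4.5, |7|->10, |4|->6.5, |1|->1
Step 3: Attach original signs; sum ranks with positive sign and with negative sign.
W+ = 8 + 11 + 2.5 + 9 + 6.5 + 4.5 + 10 + 1 = 52.5
W- = 2.5 + 4.5 + 6.5 = 13.5
(Check: W+ + W- = 66 should equal n(n+1)/2 = 66.)
Step 4: Test statistic W = min(W+, W-) = 13.5.
Step 5: Ties in |d|, so use the tie-corrected normal approximation.
        E[W] = n(n+1)/4 = 11*12/4 = 33.
        Tie groups: |d|=2 (t=2), |d|=3 (t=2), |d|=4 (t=2); sum(t^3 - t) = 18.
        Var[W] = n(n+1)(2n+1)/24 - sum(t^3-t)/48 = 3036/24 - 18/48 = 126.125.
        z = (W - E[W]) / sqrt(Var[W]) = (13.5 - 33) / 11.2305 = -1.7363.
        Two-sided p = 2*Phi(z) = 0.082504.
Step 6: alpha = 0.05. fail to reject H0.

W+ = 52.5, W- = 13.5, W = min = 13.5, p = 0.082504, fail to reject H0.


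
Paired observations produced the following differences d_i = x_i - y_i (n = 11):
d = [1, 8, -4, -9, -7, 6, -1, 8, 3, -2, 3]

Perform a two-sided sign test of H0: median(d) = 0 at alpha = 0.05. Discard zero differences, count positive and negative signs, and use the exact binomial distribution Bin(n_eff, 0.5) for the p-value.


Step 1: Discard zero differences. Original n = 11; n_eff = number of nonzero differences = 11.
Nonzero differences (with sign): +1, +8, -4, -9, -7, +6, -1, +8, +3, -2, +3
Step 2: Count signs: positive = 6, negative = 5.
Step 3: Under H0: P(positive) = 0.5, so the number of positives S ~ Bin(11, 0.5).
Step 4: Two-sided exact p-value = sum of Bin(11,0.5) probabilities at or below the observed probability = 1.000000.
Step 5: alpha = 0.05. fail to reject H0.

n_eff = 11, pos = 6, neg = 5, p = 1.000000, fail to reject H0.


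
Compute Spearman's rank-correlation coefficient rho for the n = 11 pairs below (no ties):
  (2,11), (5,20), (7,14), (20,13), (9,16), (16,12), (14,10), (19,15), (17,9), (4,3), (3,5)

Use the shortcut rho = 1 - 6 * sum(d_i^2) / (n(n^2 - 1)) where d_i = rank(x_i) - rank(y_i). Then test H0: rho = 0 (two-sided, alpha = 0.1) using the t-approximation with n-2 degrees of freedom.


Step 1: Rank x and y separately (midranks; no ties here).
rank(x): 2->1, 5->4, 7->5, 20->11, 9->6, 16->8, 14->7, 19->10, 17->9, 4->3, 3->2
rank(y): 11->5, 20->11, 14->8, 13->7, 16->10, 12->6, 10->4, 15->9, 9->3, 3->1, 5->2
Step 2: d_i = R_x(i) - R_y(i); compute d_i^2.
  (1-5)^2=16, (4-11)^2=49, (5-8)^2=9, (11-7)^2=16, (6-10)^2=16, (8-6)^2=4, (7-4)^2=9, (10-9)^2=1, (9-3)^2=36, (3-1)^2=4, (2-2)^2=0
sum(d^2) = 160.
Step 3: rho = 1 - 6*160 / (11*(11^2 - 1)) = 1 - 960/1320 = 0.272727.
Step 4: Under H0, t = rho * sqrt((n-2)/(1-rho^2)) = 0.8504 ~ t(9).
Step 5: Two-sided p-value from the t-distribution with 9 df = 0.417141.
Step 6: alpha = 0.1. fail to reject H0.

rho = 0.2727, p = 0.417141, fail to reject H0 at alpha = 0.1.


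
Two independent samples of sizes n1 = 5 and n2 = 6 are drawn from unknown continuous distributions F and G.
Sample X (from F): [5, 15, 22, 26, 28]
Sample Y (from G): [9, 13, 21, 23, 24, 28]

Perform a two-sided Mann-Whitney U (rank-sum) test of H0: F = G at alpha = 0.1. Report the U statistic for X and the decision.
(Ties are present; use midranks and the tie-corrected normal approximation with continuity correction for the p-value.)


Step 1: Combine and sort all 11 observations; assign midranks.
sorted (value, group): (5,X), (9,Y), (13,Y), (15,X), (21,Y), (22,X), (23,Y), (24,Y), (26,X), (28,X), (28,Y)
ranks: 5->1, 9->2, 13->3, 15->4, 21->5, 22->6, 23->7, 24->8, 26->9, 28->10.5, 28->10.5
Step 2: Rank sum for X: R1 = 1 + 4 + 6 + 9 + 10.5 = 30.5.
Step 3: U_X = R1 - n1(n1+1)/2 = 30.5 - 5*6/2 = 30.5 - 15 = 15.5.
       U_Y = n1*n2 - U_X = 30 - 15.5 = 14.5.
Step 4: Ties are present, so use the tie-corrected normal approximation (with continuity correction) for the p-value.
Step 5: p-value = 1.000000; compare to alpha = 0.1. fail to reject H0.

U_X = 15.5, p = 1.000000, fail to reject H0 at alpha = 0.1.


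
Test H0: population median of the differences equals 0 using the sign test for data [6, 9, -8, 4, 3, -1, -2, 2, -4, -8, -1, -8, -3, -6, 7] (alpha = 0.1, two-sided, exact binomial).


Step 1: Discard zero differences. Original n = 15; n_eff = number of nonzero differences = 15.
Nonzero differences (with sign): +6, +9, -8, +4, +3, -1, -2, +2, -4, -8, -1, -8, -3, -6, +7
Step 2: Count signs: positive = 6, negative = 9.
Step 3: Under H0: P(positive) = 0.5, so the number of positives S ~ Bin(15, 0.5).
Step 4: Two-sided exact p-value = sum of Bin(15,0.5) probabilities at or below the observed probability = 0.607239.
Step 5: alpha = 0.1. fail to reject H0.

n_eff = 15, pos = 6, neg = 9, p = 0.607239, fail to reject H0.


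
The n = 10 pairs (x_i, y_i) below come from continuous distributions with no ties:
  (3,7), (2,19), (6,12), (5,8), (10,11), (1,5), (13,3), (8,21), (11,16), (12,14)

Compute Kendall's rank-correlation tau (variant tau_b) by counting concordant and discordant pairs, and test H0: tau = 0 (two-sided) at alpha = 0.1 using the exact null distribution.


Step 1: Enumerate the 45 unordered pairs (i,j) with i<j and classify each by sign(x_j-x_i) * sign(y_j-y_i).
  (1,2):dx=-1,dy=+12->D; (1,3):dx=+3,dy=+5->C; (1,4):dx=+2,dy=+1->C; (1,5):dx=+7,dy=+4->C
  (1,6):dx=-2,dy=-2->C; (1,7):dx=+10,dy=-4->D; (1,8):dx=+5,dy=+14->C; (1,9):dx=+8,dy=+9->C
  (1,10):dx=+9,dy=+7->C; (2,3):dx=+4,dy=-7->D; (2,4):dx=+3,dy=-11->D; (2,5):dx=+8,dy=-8->D
  (2,6):dx=-1,dy=-14->C; (2,7):dx=+11,dy=-16->D; (2,8):dx=+6,dy=+2->C; (2,9):dx=+9,dy=-3->D
  (2,10):dx=+10,dy=-5->D; (3,4):dx=-1,dy=-4->C; (3,5):dx=+4,dy=-1->D; (3,6):dx=-5,dy=-7->C
  (3,7):dx=+7,dy=-9->D; (3,8):dx=+2,dy=+9->C; (3,9):dx=+5,dy=+4->C; (3,10):dx=+6,dy=+2->C
  (4,5):dx=+5,dy=+3->C; (4,6):dx=-4,dy=-3->C; (4,7):dx=+8,dy=-5->D; (4,8):dx=+3,dy=+13->C
  (4,9):dx=+6,dy=+8->C; (4,10):dx=+7,dy=+6->C; (5,6):dx=-9,dy=-6->C; (5,7):dx=+3,dy=-8->D
  (5,8):dx=-2,dy=+10->D; (5,9):dx=+1,dy=+5->C; (5,10):dx=+2,dy=+3->C; (6,7):dx=+12,dy=-2->D
  (6,8):dx=+7,dy=+16->C; (6,9):dx=+10,dy=+11->C; (6,10):dx=+11,dy=+9->C; (7,8):dx=-5,dy=+18->D
  (7,9):dx=-2,dy=+13->D; (7,10):dx=-1,dy=+11->D; (8,9):dx=+3,dy=-5->D; (8,10):dx=+4,dy=-7->D
  (9,10):dx=+1,dy=-2->D
Step 2: C = 25, D = 20, total pairs = 45.
Step 3: tau = (C - D)/(n(n-1)/2) = (25 - 20)/45 = 0.111111.
Step 4: Exact two-sided p-value (enumerate n! = 3628800 permutations of y under H0): p = 0.727490.
Step 5: alpha = 0.1. fail to reject H0.

tau_b = 0.1111 (C=25, D=20), p = 0.727490, fail to reject H0.
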